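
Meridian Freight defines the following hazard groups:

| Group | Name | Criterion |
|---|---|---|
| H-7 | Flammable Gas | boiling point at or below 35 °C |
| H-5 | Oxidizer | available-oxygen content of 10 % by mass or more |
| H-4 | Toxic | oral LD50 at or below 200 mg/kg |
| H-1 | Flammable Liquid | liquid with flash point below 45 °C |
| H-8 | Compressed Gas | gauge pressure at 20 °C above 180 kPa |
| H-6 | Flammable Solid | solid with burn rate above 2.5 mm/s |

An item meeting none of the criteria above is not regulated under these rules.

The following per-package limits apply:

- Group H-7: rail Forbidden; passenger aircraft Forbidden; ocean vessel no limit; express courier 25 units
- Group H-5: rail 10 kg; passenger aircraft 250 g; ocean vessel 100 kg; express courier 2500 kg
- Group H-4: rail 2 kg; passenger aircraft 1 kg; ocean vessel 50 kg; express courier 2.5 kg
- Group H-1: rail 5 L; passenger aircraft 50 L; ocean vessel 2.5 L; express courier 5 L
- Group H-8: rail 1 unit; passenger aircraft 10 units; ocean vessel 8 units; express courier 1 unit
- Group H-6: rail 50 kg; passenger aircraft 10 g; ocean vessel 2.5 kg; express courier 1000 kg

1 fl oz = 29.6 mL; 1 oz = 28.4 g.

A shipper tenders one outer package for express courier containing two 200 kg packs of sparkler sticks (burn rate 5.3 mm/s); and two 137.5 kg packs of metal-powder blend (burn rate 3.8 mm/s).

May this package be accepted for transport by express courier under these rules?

Yes

With burn rate 5.3 mm/s (> 2.5 mm/s), the sparkler sticks fall in Group H-6.
With burn rate 3.8 mm/s (> 2.5 mm/s), the metal-powder blend falls in Group H-6.
Group H-6 net quantity: (two 200 kg packs = 400 kg) + (two 137.5 kg packs = 275 kg) = 675 kg.
That is within the Group H-6 express courier limit of 1000 kg.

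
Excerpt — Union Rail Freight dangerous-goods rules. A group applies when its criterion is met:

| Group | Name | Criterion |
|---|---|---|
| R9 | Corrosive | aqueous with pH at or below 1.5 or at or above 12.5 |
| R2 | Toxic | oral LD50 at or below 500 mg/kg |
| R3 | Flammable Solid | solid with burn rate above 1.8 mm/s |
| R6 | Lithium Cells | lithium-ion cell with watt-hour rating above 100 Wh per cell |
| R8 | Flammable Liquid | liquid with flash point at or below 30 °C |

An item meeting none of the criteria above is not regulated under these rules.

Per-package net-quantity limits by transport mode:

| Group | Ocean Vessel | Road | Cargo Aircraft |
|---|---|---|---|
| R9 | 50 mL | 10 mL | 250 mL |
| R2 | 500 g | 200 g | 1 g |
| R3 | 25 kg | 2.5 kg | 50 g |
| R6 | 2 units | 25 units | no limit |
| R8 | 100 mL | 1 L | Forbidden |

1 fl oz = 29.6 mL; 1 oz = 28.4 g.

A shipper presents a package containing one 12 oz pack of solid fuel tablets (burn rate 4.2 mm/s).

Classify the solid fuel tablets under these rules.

Group R3

The solid fuel tablets have burn rate 4.2 mm/s, which is > 1.8 mm/s, so they are Group R3 (Flammable Solid).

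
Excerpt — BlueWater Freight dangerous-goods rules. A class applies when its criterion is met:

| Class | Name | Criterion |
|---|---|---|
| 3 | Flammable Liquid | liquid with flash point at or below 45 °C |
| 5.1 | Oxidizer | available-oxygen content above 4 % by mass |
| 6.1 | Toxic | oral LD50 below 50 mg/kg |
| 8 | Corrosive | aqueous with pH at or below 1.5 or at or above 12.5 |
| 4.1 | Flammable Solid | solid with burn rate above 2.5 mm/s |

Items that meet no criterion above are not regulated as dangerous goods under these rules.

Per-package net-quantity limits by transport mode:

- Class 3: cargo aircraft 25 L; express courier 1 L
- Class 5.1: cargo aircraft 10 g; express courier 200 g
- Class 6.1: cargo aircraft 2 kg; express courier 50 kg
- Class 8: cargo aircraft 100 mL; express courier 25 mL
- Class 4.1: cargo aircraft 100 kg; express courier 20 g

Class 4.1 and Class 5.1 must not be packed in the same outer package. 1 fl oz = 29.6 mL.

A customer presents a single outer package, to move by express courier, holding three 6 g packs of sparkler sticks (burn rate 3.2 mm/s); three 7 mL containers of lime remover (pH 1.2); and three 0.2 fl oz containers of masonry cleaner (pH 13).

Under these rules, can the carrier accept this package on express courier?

With burn rate 3.2 mm/s (> 2.5 mm/s), the sparkler sticks fall in Class 4.1.
pH 1.2 meets the Class 8 criterion (Corrosive), so the lime remover is Class 8.
With pH 13 (≥ 12.5), the masonry cleaner falls in Class 8.
Class 8 net quantity: (three 7 mL containers = 21 mL) + (three 0.2 fl oz containers = 17.76 mL) = 38.76 mL.
38.76 mL > 25 mL (express courier limit, Class 8) — over the limit.
Class 4.1 quantity: three 6 g packs = 18 g.
18 g is within the express courier limit of 20 g for Class 4.1.
The segregation rule (Class 4.1 with Class 5.1) does not apply to Class 8 with Class 4.1.

No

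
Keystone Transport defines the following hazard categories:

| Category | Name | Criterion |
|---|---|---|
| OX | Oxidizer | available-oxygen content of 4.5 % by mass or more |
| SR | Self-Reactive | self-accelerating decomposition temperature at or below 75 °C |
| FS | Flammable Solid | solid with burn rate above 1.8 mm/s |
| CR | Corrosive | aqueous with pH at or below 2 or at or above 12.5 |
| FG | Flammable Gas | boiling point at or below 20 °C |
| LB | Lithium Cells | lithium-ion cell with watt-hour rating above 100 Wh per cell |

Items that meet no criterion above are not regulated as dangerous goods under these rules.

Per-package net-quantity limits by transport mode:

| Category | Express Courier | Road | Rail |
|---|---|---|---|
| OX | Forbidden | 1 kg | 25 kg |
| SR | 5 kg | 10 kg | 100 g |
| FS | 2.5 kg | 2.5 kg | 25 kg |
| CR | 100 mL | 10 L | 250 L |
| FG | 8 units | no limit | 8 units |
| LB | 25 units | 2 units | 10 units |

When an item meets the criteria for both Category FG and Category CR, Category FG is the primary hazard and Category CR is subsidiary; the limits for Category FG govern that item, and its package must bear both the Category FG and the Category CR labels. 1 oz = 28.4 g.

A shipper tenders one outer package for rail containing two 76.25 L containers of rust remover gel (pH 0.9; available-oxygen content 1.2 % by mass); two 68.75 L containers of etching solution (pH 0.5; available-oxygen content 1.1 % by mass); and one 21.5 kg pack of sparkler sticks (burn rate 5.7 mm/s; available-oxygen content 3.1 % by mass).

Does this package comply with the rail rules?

No

The rust remover gel has pH 0.9, which is ≤ 2, so it is Category CR (Corrosive).
With pH 0.5 (≤ 2), the etching solution falls in Category CR.
With burn rate 5.7 mm/s (> 1.8 mm/s), the sparkler sticks fall in Category FS.
Category CR net quantity: (two 76.25 L containers = 152.5 L) + (two 68.75 L containers = 137.5 L) = 290 L.
290 L > 250 L (rail limit, Category CR) — over the limit.
Category FS quantity: 21.5 kg.
21.5 kg ≤ 25 kg (rail limit, Category FS) — within limit.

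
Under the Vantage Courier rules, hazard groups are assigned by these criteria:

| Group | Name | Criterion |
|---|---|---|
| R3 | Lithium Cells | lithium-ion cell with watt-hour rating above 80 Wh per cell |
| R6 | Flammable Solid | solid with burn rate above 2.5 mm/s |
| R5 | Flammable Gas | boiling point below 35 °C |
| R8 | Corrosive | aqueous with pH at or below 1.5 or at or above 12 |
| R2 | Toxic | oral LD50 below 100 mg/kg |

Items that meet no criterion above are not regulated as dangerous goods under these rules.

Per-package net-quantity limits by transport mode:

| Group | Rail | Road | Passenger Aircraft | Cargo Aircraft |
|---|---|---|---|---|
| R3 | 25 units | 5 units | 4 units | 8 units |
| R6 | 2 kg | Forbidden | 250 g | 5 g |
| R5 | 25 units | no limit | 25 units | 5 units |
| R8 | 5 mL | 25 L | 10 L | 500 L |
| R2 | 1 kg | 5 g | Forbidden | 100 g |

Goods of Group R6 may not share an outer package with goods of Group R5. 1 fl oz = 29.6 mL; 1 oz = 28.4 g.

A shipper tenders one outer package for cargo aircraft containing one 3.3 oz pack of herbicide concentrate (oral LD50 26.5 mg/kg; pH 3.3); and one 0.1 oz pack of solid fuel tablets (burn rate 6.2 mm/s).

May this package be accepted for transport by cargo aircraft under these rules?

Oral LD50 26.5 mg/kg meets the Group R2 criterion (Toxic), so the herbicide concentrate is Group R2.
Solid fuel tablets: burn rate 6.2 mm/s > 2.5 mm/s → Group R6 (Flammable Solid).
Group R6 quantity: one 0.1 oz pack = 2.84 g.
2.84 g is within the cargo aircraft limit of 5 g for Group R6.
Group R2 quantity: one 3.3 oz pack = 93.72 g.
That is within the Group R2 cargo aircraft limit of 100 g.
The segregation rule (Group R6 with Group R5) does not apply to Group R6 with Group R2.
Every hazard group is within its cargo aircraft limit and no segregation rule is violated.

Yes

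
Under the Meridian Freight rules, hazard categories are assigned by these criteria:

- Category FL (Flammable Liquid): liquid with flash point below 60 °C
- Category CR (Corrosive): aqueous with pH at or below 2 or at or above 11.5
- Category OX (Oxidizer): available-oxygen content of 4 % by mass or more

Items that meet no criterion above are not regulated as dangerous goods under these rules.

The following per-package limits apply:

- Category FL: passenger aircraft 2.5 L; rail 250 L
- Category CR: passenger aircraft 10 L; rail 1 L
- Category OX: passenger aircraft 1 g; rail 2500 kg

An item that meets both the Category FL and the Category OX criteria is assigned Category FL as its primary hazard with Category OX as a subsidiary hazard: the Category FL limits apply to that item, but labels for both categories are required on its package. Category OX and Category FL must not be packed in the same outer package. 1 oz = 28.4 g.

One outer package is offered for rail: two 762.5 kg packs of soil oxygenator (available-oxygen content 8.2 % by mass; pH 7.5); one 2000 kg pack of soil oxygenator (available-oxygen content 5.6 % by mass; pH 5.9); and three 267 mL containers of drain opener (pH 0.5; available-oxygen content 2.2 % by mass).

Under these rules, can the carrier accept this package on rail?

Soil oxygenator: available-oxygen content 8.2 % by mass ≥ 4 % by mass → Category OX (Oxidizer).
With available-oxygen content 5.6 % by mass (≥ 4 % by mass), the soil oxygenator falls in Category OX.
Drain opener: pH 0.5 ≤ 2 → Category CR (Corrosive).
Category OX net quantity: (two 762.5 kg packs = 1525 kg) + 2000 kg = 3525 kg.
3525 kg exceeds the rail limit of 2500 kg for Category OX.
Category CR quantity: three 267 mL containers = 801 mL.
That is within the Category CR rail limit of 1 L.
The segregation rule (Category OX with Category FL) does not apply to Category OX with Category CR.

No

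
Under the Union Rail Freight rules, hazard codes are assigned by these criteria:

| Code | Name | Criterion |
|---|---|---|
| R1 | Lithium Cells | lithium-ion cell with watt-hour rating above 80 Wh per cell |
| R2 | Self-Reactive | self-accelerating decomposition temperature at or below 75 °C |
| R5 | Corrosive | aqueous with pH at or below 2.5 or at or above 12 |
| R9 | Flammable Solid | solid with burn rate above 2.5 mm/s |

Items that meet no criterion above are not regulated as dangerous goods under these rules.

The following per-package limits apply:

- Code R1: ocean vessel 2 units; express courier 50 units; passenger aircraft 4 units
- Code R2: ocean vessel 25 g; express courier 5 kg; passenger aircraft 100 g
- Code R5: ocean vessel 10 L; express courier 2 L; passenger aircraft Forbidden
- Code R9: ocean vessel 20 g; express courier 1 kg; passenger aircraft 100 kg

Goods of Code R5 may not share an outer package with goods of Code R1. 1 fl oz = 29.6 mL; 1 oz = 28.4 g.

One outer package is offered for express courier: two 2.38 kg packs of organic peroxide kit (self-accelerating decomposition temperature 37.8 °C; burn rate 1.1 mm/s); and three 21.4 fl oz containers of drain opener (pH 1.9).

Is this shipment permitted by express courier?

The organic peroxide kit has self-accelerating decomposition temperature 37.8 °C, which is ≤ 75 °C, so it is Code R2 (Self-Reactive).
The drain opener has pH 1.9, which is ≤ 2.5, so it is Code R5 (Corrosive).
Code R5 quantity: three 21.4 fl oz containers = 1900.32 mL.
1900.32 mL is within the express courier limit of 2 L for Code R5.
Code R2 quantity: two 2.38 kg packs = 4.76 kg.
That is within the Code R2 express courier limit of 5 kg.
The segregation rule (Code R5 with Code R1) does not apply to Code R5 with Code R2.
Every hazard code is within its express courier limit and no segregation rule is violated.

Yes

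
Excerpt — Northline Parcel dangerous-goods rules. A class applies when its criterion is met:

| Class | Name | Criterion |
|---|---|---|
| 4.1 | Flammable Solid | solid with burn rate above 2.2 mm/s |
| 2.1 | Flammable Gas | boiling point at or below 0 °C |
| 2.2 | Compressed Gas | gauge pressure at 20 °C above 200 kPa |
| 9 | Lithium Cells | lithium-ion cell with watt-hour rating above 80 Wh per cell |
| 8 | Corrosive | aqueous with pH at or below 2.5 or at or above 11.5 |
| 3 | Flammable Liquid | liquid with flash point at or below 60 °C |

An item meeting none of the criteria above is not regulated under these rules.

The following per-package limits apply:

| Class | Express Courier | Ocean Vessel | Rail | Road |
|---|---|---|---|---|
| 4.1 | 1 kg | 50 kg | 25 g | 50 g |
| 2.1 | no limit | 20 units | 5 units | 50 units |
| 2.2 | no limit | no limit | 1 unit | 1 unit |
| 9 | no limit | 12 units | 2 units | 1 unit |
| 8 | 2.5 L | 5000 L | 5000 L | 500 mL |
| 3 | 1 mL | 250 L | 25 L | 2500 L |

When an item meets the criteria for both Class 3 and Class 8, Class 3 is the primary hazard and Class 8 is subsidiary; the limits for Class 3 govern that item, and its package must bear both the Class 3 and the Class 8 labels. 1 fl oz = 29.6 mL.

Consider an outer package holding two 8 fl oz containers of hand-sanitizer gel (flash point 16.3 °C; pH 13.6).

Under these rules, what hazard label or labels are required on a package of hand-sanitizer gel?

Class 3 and 8

With flash point 16.3 °C (≤ 60 °C), the hand-sanitizer gel falls in Class 3.
The hand-sanitizer gel has pH 13.6, which is ≥ 11.5, so it is Class 8 (Corrosive).
By the precedence rule Class 3 is primary and Class 8 is subsidiary, and that rule requires both labels on the package.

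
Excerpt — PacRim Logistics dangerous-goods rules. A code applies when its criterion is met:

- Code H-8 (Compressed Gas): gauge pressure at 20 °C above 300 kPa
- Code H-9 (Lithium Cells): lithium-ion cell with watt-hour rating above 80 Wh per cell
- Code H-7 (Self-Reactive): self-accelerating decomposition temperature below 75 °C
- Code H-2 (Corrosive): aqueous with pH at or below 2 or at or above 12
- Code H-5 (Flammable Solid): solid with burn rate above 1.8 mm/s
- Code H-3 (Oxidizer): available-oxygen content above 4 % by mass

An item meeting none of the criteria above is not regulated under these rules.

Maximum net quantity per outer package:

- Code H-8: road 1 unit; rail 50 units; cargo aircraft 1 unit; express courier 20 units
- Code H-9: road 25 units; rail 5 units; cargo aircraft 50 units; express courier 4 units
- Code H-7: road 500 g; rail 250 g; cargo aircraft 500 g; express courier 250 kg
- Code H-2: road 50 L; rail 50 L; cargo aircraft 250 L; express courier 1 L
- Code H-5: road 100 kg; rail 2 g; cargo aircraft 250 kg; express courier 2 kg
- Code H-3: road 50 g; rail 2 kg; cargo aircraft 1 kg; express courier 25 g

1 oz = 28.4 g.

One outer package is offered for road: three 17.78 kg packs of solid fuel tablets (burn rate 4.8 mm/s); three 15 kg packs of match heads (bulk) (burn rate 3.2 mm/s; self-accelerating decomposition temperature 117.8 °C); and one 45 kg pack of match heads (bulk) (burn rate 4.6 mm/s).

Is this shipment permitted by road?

The solid fuel tablets have burn rate 4.8 mm/s, which is > 1.8 mm/s, so they are Code H-5 (Flammable Solid).
Burn rate 3.2 mm/s meets the Code H-5 criterion (Flammable Solid), so the match heads (bulk) are Code H-5.
Match heads (bulk): burn rate 4.6 mm/s > 1.8 mm/s → Code H-5 (Flammable Solid).
Code H-5 net quantity: (three 17.78 kg packs = 53.34 kg) + (three 15 kg packs = 45 kg) + 45 kg = 143.34 kg.
143.34 kg exceeds the road limit of 100 kg for Code H-5.

No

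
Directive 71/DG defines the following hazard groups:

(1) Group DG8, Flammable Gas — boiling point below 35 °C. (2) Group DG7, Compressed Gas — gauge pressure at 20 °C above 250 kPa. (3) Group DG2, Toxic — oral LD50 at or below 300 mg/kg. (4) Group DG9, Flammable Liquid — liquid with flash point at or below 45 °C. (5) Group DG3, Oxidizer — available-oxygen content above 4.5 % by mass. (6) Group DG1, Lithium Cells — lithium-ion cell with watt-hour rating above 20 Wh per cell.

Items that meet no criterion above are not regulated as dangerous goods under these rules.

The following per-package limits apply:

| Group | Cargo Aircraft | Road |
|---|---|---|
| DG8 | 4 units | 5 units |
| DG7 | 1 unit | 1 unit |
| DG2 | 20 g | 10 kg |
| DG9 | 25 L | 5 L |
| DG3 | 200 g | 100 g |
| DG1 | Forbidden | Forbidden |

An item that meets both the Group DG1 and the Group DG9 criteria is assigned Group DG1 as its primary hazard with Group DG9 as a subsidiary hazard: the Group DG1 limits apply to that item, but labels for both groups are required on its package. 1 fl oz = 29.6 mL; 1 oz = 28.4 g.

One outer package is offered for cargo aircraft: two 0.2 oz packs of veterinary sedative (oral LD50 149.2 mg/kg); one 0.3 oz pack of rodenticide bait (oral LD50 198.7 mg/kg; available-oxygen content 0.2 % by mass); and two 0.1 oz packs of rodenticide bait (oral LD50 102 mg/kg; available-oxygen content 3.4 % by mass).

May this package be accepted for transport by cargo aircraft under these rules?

No

Oral LD50 149.2 mg/kg meets the Group DG2 criterion (Toxic), so the veterinary sedative is Group DG2.
With oral LD50 198.7 mg/kg (≤ 300 mg/kg), the rodenticide bait falls in Group DG2.
The rodenticide bait has oral LD50 102 mg/kg, which is ≤ 300 mg/kg, so it is Group DG2 (Toxic).
Group DG2 net quantity: (two 0.2 oz packs = 11.36 g) + (one 0.3 oz pack = 8.52 g) + (two 0.1 oz packs = 5.68 g) = 25.56 g.
25.56 g exceeds the cargo aircraft limit of 20 g for Group DG2.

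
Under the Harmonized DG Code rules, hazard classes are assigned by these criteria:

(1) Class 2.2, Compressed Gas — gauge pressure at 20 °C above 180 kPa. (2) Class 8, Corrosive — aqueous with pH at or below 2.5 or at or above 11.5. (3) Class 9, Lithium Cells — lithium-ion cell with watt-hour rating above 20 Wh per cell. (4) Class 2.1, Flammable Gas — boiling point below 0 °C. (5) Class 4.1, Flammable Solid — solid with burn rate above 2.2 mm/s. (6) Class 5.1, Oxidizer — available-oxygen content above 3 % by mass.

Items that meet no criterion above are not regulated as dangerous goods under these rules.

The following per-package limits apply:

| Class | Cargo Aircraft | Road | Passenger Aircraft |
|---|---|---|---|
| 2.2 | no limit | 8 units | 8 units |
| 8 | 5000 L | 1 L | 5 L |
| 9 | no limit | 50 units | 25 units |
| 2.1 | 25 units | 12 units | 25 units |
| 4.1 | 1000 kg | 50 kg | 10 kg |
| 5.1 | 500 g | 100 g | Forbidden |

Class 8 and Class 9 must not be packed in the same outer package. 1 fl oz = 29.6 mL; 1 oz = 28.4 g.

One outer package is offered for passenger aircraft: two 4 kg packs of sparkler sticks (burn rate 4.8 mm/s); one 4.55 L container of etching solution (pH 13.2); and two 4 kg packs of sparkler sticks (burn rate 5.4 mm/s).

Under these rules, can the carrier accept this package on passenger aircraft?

Sparkler sticks: burn rate 4.8 mm/s > 2.2 mm/s → Class 4.1 (Flammable Solid).
With pH 13.2 (≥ 11.5), the etching solution falls in Class 8.
With burn rate 5.4 mm/s (> 2.2 mm/s), the sparkler sticks fall in Class 4.1.
Class 4.1 net quantity: (two 4 kg packs = 8 kg) + (two 4 kg packs = 8 kg) = 16 kg.
16 kg > 10 kg (passenger aircraft limit, Class 4.1) — over the limit.
Class 8 quantity: 4.55 L.
4.55 L ≤ 5 L (passenger aircraft limit, Class 8) — within limit.
The segregation rule (Class 8 with Class 9) does not apply to Class 4.1 with Class 8.

No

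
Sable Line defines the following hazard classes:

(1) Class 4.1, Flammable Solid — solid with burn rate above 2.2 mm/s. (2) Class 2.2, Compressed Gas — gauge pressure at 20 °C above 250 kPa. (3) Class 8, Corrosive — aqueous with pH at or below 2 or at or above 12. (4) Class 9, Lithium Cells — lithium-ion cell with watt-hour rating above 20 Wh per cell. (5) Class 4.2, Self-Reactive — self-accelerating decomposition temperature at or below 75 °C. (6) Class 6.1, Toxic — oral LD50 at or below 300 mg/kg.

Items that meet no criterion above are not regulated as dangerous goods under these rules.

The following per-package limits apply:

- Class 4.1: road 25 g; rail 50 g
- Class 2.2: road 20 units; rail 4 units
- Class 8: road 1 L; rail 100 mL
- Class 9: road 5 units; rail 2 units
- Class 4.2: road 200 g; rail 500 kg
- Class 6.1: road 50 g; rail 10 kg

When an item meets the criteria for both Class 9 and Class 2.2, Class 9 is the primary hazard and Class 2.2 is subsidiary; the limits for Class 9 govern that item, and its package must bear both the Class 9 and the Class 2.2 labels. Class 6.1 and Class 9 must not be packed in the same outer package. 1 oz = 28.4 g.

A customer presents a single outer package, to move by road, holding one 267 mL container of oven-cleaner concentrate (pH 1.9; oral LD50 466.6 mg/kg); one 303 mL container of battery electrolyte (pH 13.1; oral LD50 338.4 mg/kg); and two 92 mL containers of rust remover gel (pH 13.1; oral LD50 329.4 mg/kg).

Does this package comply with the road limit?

With pH 1.9 (≤ 2), the oven-cleaner concentrate falls in Class 8.
pH 13.1 meets the Class 8 criterion (Corrosive), so the battery electrolyte is Class 8.
pH 13.1 meets the Class 8 criterion (Corrosive), so the rust remover gel is Class 8.
Total Class 8: 267 mL + 303 mL + (two 92 mL containers = 184 mL) = 754 mL.
754 mL ≤ 1 L (road limit, Class 8) — within limit.

Yes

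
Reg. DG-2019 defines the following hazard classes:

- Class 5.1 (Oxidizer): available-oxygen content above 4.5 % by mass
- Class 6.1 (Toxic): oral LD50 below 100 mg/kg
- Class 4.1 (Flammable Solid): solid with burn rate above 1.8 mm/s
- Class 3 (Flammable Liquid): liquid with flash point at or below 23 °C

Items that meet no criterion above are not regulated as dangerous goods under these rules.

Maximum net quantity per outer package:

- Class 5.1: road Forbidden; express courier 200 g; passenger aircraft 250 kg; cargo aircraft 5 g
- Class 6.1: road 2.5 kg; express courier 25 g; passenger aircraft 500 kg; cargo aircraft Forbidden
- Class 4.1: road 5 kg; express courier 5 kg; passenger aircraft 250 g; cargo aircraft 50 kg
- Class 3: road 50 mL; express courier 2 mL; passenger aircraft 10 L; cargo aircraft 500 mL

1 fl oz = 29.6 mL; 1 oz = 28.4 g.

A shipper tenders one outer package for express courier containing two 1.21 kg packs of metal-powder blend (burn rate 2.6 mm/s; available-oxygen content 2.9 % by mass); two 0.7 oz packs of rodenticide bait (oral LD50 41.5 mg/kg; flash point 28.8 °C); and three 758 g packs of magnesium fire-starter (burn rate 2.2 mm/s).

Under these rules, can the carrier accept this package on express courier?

No

The metal-powder blend has burn rate 2.6 mm/s, which is > 1.8 mm/s, so it is Class 4.1 (Flammable Solid).
Rodenticide bait: oral LD50 41.5 mg/kg < 100 mg/kg → Class 6.1 (Toxic).
Burn rate 2.2 mm/s meets the Class 4.1 criterion (Flammable Solid), so the magnesium fire-starter is Class 4.1.
Class 6.1 quantity: two 0.7 oz packs = 39.76 g.
39.76 g > 25 g (express courier limit, Class 6.1) — over the limit.
Total Class 4.1: (two 1.21 kg packs = 2.42 kg) + (three 758 g packs = 2.274 kg) = 4.694 kg.
4.694 kg ≤ 5 kg (express courier limit, Class 4.1) — within limit.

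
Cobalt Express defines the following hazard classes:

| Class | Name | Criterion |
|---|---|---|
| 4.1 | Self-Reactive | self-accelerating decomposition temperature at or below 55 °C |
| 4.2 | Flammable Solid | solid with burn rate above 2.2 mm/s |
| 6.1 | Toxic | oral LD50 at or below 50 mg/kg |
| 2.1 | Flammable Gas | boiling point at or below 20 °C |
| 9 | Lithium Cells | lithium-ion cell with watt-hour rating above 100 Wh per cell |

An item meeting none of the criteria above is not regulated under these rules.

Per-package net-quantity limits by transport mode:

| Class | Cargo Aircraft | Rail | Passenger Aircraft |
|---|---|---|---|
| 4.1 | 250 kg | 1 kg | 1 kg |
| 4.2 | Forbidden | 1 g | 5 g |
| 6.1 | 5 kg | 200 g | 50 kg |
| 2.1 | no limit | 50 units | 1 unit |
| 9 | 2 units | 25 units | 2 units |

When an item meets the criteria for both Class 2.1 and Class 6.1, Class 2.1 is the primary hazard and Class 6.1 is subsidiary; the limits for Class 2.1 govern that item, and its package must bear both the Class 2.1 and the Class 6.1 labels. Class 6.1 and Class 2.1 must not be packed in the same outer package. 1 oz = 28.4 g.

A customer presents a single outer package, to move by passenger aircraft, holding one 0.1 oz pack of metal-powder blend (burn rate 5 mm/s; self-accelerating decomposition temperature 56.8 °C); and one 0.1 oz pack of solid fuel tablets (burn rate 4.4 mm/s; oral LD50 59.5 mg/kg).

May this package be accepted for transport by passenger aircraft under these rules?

Burn rate 5 mm/s meets the Class 4.2 criterion (Flammable Solid), so the metal-powder blend is Class 4.2.
Solid fuel tablets: burn rate 4.4 mm/s > 2.2 mm/s → Class 4.2 (Flammable Solid).
Total Class 4.2: (one 0.1 oz pack = 2.84 g) + (one 0.1 oz pack = 2.84 g) = 5.68 g.
5.68 g exceeds the passenger aircraft limit of 5 g for Class 4.2.

No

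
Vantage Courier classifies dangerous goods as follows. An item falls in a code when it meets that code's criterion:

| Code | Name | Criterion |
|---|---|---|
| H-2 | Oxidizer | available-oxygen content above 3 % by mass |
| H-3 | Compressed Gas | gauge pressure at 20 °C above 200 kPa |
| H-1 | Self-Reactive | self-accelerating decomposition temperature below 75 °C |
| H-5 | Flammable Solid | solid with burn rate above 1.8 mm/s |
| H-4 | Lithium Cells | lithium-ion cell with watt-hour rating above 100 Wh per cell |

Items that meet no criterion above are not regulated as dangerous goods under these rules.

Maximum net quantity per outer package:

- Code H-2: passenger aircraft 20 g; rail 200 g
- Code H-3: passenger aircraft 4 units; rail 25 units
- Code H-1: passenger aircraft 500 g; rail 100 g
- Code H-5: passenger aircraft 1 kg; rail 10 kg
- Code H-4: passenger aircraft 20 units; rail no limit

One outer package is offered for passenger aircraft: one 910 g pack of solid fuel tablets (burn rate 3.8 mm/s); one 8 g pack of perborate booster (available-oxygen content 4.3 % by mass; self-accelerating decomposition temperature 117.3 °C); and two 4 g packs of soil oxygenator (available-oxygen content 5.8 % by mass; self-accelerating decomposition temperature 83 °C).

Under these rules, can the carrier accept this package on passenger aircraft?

Yes

With burn rate 3.8 mm/s (> 1.8 mm/s), the solid fuel tablets fall in Code H-5.
Available-oxygen content 4.3 % by mass meets the Code H-2 criterion (Oxidizer), so the perborate booster is Code H-2.
Available-oxygen content 5.8 % by mass meets the Code H-2 criterion (Oxidizer), so the soil oxygenator is Code H-2.
Total Code H-2: 8 g + (two 4 g packs = 8 g) = 16 g.
16 g is within the passenger aircraft limit of 20 g for Code H-2.
Code H-5 quantity: 910 g.
910 g ≤ 1 kg (passenger aircraft limit, Code H-5) — within limit.
Every hazard code is within its passenger aircraft limit and no segregation rule is violated.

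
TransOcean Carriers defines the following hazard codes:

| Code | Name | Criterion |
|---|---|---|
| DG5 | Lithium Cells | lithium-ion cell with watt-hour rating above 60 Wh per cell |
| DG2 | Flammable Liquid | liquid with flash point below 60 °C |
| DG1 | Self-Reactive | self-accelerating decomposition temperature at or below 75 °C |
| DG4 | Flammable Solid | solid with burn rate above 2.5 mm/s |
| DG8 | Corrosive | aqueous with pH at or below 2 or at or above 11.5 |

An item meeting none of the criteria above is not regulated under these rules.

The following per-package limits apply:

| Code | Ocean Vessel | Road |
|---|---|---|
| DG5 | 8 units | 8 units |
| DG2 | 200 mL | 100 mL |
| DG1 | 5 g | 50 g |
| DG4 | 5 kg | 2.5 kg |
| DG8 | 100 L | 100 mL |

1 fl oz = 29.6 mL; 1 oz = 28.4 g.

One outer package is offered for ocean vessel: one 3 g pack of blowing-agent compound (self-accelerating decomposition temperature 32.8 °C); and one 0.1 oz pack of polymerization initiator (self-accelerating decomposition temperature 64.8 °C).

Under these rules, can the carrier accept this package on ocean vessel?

No

Blowing-agent compound: self-accelerating decomposition temperature 32.8 °C ≤ 75 °C → Code DG1 (Self-Reactive).
Self-accelerating decomposition temperature 64.8 °C meets the Code DG1 criterion (Self-Reactive), so the polymerization initiator is Code DG1.
Code DG1 net quantity: 3 g + (one 0.1 oz pack = 2.84 g) = 5.84 g.
5.84 g exceeds the ocean vessel limit of 5 g for Code DG1.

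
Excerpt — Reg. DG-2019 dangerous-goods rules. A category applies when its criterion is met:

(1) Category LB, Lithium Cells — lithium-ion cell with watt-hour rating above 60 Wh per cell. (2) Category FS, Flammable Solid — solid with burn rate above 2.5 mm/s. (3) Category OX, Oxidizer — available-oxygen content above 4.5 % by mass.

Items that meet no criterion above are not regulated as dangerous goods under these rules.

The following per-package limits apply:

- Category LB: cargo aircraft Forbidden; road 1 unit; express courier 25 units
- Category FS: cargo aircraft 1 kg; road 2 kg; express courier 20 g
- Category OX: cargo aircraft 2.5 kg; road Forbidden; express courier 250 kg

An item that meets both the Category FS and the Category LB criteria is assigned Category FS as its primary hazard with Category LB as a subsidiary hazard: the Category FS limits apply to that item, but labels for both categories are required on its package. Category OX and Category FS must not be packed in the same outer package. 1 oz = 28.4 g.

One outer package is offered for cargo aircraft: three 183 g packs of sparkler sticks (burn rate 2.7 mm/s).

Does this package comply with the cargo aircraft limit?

Sparkler sticks: burn rate 2.7 mm/s > 2.5 mm/s → Category FS (Flammable Solid).
Category FS quantity: three 183 g packs = 549 g.
549 g ≤ 1 kg (cargo aircraft limit, Category FS) — within limit.

Yes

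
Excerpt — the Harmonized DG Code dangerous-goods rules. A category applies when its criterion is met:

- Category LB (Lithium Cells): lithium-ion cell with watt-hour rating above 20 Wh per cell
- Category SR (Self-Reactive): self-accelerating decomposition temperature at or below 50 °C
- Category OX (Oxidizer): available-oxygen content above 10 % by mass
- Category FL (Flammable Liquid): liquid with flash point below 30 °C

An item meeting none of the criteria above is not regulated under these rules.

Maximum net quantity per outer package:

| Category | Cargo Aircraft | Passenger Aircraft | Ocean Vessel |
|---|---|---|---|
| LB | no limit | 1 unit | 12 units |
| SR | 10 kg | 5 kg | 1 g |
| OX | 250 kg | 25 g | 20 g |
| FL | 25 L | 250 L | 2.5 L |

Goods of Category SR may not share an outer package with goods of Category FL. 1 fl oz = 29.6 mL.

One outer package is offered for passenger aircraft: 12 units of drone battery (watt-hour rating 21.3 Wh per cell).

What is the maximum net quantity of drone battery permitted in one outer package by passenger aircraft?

1 unit

With watt-hour rating 21.3 Wh per cell (> 20 Wh per cell), the drone battery falls in Category LB.
The passenger aircraft limit for Category LB is 1 unit.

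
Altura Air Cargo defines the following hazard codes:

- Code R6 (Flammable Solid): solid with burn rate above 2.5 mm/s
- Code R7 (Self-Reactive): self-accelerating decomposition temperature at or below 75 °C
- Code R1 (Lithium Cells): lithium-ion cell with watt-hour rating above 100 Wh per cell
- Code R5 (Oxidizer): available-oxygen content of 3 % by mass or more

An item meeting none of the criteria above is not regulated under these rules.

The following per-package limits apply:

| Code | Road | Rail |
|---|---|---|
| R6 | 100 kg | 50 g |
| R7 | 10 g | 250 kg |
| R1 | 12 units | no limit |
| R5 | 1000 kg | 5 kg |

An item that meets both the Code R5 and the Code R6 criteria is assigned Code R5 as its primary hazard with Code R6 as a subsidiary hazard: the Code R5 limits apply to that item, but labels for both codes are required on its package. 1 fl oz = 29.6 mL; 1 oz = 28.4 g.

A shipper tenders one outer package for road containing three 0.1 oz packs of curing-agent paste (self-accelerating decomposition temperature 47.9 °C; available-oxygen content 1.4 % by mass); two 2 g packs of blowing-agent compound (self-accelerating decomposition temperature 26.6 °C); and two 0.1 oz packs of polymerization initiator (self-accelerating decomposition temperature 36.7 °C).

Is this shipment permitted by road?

No

The curing-agent paste has self-accelerating decomposition temperature 47.9 °C, which is ≤ 75 °C, so it is Code R7 (Self-Reactive).
Self-accelerating decomposition temperature 26.6 °C meets the Code R7 criterion (Self-Reactive), so the blowing-agent compound is Code R7.
Polymerization initiator: self-accelerating decomposition temperature 36.7 °C ≤ 75 °C → Code R7 (Self-Reactive).
Code R7 net quantity: (three 0.1 oz packs = 8.52 g) + (two 2 g packs = 4 g) + (two 0.1 oz packs = 5.68 g) = 18.2 g.
18.2 g > 10 g (road limit, Code R7) — over the limit.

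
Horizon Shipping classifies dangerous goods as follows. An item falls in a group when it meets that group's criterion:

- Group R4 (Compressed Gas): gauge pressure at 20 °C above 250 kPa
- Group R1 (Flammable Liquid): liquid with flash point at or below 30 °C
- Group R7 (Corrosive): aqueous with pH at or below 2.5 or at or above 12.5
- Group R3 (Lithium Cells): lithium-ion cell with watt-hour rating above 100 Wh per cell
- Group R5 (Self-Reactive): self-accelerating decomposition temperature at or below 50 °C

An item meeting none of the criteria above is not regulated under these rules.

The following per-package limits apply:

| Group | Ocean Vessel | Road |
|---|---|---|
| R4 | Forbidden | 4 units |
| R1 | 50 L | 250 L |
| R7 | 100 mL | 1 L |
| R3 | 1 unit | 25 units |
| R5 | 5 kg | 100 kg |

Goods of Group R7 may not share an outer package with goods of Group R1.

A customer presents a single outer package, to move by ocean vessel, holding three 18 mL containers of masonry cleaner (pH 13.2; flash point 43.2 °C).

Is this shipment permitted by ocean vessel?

Yes

Masonry cleaner: pH 13.2 ≥ 12.5 → Group R7 (Corrosive).
Group R7 quantity: three 18 mL containers = 54 mL.
That is within the Group R7 ocean vessel limit of 100 mL.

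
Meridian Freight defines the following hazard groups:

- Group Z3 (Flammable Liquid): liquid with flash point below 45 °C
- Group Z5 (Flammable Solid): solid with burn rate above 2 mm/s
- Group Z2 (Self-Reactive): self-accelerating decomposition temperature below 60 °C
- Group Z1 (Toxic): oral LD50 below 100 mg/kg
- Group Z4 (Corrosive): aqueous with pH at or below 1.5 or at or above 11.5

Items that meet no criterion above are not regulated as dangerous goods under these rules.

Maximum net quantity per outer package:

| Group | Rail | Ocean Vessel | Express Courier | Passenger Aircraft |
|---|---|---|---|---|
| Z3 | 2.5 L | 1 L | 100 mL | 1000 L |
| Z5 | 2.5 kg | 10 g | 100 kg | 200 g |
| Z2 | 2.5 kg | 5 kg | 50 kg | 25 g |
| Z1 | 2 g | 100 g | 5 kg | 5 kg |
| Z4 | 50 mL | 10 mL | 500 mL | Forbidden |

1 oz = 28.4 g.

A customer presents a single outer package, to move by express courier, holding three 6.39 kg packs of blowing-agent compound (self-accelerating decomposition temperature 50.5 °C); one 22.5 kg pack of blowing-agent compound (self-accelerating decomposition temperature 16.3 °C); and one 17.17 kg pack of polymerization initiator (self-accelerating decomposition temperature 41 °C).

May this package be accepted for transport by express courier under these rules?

Self-accelerating decomposition temperature 50.5 °C meets the Group Z2 criterion (Self-Reactive), so the blowing-agent compound is Group Z2.
Blowing-agent compound: self-accelerating decomposition temperature 16.3 °C < 60 °C → Group Z2 (Self-Reactive).
The polymerization initiator has self-accelerating decomposition temperature 41 °C, which is < 60 °C, so it is Group Z2 (Self-Reactive).
Total Group Z2: (three 6.39 kg packs = 19.17 kg) + 22.5 kg + 17.17 kg = 58.84 kg.
58.84 kg > 50 kg (express courier limit, Group Z2) — over the limit.

No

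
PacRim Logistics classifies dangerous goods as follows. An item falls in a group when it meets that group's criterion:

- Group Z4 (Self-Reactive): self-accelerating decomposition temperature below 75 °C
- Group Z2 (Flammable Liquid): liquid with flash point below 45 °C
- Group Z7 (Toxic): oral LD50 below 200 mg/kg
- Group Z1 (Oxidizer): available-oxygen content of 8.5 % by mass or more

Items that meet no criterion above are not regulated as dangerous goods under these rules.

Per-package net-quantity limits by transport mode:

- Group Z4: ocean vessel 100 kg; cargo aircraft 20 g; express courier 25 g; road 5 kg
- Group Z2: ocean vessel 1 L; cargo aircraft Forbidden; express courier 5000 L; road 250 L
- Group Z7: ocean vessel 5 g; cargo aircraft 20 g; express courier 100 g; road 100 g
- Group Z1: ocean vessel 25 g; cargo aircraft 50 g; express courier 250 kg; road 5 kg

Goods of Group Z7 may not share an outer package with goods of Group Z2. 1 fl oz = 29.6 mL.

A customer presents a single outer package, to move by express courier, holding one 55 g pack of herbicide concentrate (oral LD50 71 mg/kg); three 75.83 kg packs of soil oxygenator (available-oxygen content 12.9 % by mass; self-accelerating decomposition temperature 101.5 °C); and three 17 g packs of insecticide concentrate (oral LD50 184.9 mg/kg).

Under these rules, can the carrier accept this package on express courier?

Herbicide concentrate: oral LD50 71 mg/kg < 200 mg/kg → Group Z7 (Toxic).
Available-oxygen content 12.9 % by mass meets the Group Z1 criterion (Oxidizer), so the soil oxygenator is Group Z1.
Insecticide concentrate: oral LD50 184.9 mg/kg < 200 mg/kg → Group Z7 (Toxic).
Group Z7 net quantity: 55 g + (three 17 g packs = 51 g) = 106 g.
That exceeds the Group Z7 express courier limit of 100 g.
Group Z1 quantity: three 75.83 kg packs = 227.49 kg.
227.49 kg ≤ 250 kg (express courier limit, Group Z1) — within limit.
The segregation rule (Group Z7 with Group Z2) does not apply to Group Z7 with Group Z1.

No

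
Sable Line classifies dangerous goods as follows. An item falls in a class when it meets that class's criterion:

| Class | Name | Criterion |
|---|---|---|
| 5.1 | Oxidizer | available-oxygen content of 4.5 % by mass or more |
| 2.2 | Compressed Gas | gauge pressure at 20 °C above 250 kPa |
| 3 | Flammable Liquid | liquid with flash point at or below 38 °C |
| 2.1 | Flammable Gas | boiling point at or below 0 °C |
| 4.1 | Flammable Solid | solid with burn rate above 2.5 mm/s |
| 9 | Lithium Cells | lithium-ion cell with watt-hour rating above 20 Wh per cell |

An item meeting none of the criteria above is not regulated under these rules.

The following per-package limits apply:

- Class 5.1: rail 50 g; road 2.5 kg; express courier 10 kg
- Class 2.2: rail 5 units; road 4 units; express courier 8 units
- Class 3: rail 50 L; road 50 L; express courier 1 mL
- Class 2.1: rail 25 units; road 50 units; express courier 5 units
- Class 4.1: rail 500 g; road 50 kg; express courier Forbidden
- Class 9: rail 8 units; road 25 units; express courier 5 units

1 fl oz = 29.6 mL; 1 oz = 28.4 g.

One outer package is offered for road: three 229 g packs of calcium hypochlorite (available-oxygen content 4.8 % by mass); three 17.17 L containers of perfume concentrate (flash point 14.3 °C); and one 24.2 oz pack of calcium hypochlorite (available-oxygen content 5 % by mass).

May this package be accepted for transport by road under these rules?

Available-oxygen content 4.8 % by mass meets the Class 5.1 criterion (Oxidizer), so the calcium hypochlorite is Class 5.1.
The perfume concentrate has flash point 14.3 °C, which is ≤ 38 °C, so it is Class 3 (Flammable Liquid).
Available-oxygen content 5 % by mass meets the Class 5.1 criterion (Oxidizer), so the calcium hypochlorite is Class 5.1.
Total Class 5.1: (three 229 g packs = 687 g) + (one 24.2 oz pack = 687.28 g) = 1374.28 g.
1374.28 g ≤ 2.5 kg (road limit, Class 5.1) — within limit.
Class 3 quantity: three 17.17 L containers = 51.51 L.
51.51 L exceeds the road limit of 50 L for Class 3.

No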